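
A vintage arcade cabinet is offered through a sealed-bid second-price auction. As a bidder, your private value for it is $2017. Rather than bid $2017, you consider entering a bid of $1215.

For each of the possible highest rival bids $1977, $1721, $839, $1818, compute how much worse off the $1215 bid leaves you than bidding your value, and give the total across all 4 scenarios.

The deviation costs you only when the competing bid falls strictly between $1215 and $2017; elsewhere both bids give the same outcome.
$1977: truthful payoff $40, deviation payoff $0 → loss $40.
$1721: truthful payoff $296, deviation payoff $0 → loss $296.
$839: outcomes coincide → loss $0.
$1818: truthful payoff $199, deviation payoff $0 → loss $199.
Total loss = $40 + $296 + $199 = $535.

$535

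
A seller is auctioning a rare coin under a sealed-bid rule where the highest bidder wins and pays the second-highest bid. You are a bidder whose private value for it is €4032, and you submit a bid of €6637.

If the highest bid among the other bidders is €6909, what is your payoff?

€0

Your bid €6637 is below the highest competing bid €6909, so you lose.
A losing bidder pays nothing and receives nothing: payoff = €0.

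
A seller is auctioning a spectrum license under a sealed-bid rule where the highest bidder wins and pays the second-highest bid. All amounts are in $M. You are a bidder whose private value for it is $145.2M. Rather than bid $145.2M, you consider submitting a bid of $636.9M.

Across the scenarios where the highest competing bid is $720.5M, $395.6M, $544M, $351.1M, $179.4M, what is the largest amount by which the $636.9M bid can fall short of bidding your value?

$720.5M: same outcome either way → loss $0M.
$395.6M: truthful gives $0M, deviation gives −$250.4M → loss $250.4M.
$544M: truthful gives $0M, deviation gives −$398.8M → loss $398.8M.
$351.1M: truthful gives $0M, deviation gives −$205.9M → loss $205.9M.
$179.4M: truthful gives $0M, deviation gives −$34.2M → loss $34.2M.
Maximum loss: $398.8M.

$398.8M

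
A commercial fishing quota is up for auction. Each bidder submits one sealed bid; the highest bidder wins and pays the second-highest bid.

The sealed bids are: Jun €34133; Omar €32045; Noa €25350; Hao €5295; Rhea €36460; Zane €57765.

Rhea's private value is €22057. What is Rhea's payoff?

Highest bid: Zane at €57765, so Zane wins.
Second-highest bid: Rhea at €36460 — that is the price the winner pays.
Rhea did not win, so Rhea pays nothing and receives nothing: payoff €0.

€0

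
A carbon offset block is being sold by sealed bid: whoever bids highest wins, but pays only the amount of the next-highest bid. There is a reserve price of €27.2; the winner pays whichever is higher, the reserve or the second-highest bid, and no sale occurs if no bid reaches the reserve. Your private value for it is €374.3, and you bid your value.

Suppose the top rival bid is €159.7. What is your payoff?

€214.6

Your bid €374.3 is the highest and exceeds the reserve.
Price = max(second-highest bid, reserve) = max(€159.7, €27.2) = €159.7.
Payoff = €374.3 − €159.7 = €214.6.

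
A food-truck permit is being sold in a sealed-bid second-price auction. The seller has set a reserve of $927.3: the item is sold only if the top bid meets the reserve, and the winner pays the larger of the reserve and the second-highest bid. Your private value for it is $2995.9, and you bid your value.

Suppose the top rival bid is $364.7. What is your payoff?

$2068.6

Your bid $2995.9 is the highest and exceeds the reserve.
Price = max(second-highest bid, reserve) = max($364.7, $927.3) = $927.3.
Payoff = $2995.9 − $927.3 = $2068.6.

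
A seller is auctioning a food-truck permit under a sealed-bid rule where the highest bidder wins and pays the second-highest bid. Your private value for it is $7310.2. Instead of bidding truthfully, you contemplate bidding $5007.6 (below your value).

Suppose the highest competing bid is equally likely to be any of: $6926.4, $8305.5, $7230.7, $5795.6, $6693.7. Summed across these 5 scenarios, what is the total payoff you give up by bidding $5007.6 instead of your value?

$2594.4

The deviation costs you only when the competing bid falls strictly between $5007.6 and $7310.2; elsewhere both bids give the same outcome.
$6926.4: truthful payoff $383.8, deviation payoff $0 → loss $383.8.
$8305.5: outcomes coincide → loss $0.
$7230.7: truthful payoff $79.5, deviation payoff $0 → loss $79.5.
$5795.6: truthful payoff $1514.6, deviation payoff $0 → loss $1514.6.
$6693.7: truthful payoff $616.5, deviation payoff $0 → loss $616.5.
Total loss = $383.8 + $79.5 + $1514.6 + $616.5 = $2594.4.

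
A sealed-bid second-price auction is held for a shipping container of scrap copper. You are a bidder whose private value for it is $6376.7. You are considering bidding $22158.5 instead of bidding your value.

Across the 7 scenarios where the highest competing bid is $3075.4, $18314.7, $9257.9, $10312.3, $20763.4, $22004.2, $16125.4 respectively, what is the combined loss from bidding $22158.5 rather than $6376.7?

The deviation costs you only when the competing bid falls strictly between $6376.7 and $22158.5; elsewhere both bids give the same outcome.
$3075.4: outcomes coincide → loss $0.
$18314.7: truthful payoff $0, deviation payoff −$11938 → loss $11938.
$9257.9: truthful payoff $0, deviation payoff −$2881.2 → loss $2881.2.
$10312.3: truthful payoff $0, deviation payoff −$3935.6 → loss $3935.6.
$20763.4: truthful payoff $0, deviation payoff −$14386.7 → loss $14386.7.
$22004.2: truthful payoff $0, deviation payoff −$15627.5 → loss $15627.5.
$16125.4: truthful payoff $0, deviation payoff −$9748.7 → loss $9748.7.
Total loss = $11938 + $2881.2 + $3935.6 + $14386.7 + $15627.5 + $9748.7 = $58517.7.

$58517.7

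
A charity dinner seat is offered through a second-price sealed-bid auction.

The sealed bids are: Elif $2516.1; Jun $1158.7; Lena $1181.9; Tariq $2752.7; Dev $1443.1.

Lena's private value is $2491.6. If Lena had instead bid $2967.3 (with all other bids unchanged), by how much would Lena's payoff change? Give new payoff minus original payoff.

The highest bid among the other bidders is $2752.7; Lena's bid doesn't change that.
Original bid $1181.9: Lena is not highest (top rival bid is $2752.7); payoff $0.
Alternative bid $2967.3: Lena is highest, pays the top rival bid $2752.7; payoff $2491.6 − $2752.7 = −$261.1.
Change in payoff = −$261.1 − ($0) = −$261.1.

−$261.1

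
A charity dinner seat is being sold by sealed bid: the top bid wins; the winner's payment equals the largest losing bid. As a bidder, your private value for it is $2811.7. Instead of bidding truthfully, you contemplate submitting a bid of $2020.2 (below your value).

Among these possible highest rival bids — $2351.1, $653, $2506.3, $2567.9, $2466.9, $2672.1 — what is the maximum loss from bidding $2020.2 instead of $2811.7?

$2351.1: truthful gives $460.6, deviation gives $0 → loss $460.6.
$653: same outcome either way → loss $0.
$2506.3: truthful gives $305.4, deviation gives $0 → loss $305.4.
$2567.9: truthful gives $243.8, deviation gives $0 → loss $243.8.
$2466.9: truthful gives $344.8, deviation gives $0 → loss $344.8.
$2672.1: truthful gives $139.6, deviation gives $0 → loss $139.6.
Maximum loss: $460.6.

$460.6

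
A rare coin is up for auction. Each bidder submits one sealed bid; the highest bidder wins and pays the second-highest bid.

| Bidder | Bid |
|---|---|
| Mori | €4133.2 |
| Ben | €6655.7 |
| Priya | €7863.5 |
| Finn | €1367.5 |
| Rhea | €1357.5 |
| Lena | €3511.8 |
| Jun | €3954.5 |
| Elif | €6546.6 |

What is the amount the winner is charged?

€6655.7

Highest bid: Priya at €7863.5, so Priya wins.
Second-highest bid: Ben at €6655.7 — that is the price the winner pays.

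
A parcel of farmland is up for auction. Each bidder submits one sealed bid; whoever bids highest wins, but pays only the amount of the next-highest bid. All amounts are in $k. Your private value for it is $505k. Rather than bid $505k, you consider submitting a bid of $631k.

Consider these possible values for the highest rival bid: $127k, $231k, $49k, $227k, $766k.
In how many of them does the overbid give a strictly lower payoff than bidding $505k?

The deviation hurts exactly when the highest competing bid lies strictly between $505k and $631k — overbidding then wins at a price above your value.
$127k: below both → same outcome either way.
$231k: below both → same outcome either way.
$49k: below both → same outcome either way.
$227k: below both → same outcome either way.
$766k: above both → same outcome either way.
Count: 0.

0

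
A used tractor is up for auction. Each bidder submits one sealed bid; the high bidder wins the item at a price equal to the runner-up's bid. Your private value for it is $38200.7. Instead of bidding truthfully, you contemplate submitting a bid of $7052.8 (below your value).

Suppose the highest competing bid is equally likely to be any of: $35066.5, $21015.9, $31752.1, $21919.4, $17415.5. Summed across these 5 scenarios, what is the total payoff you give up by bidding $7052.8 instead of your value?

$63834.1

The deviation costs you only when the competing bid falls strictly between $7052.8 and $38200.7; elsewhere both bids give the same outcome.
$35066.5: truthful payoff $3134.2, deviation payoff $0 → loss $3134.2.
$21015.9: truthful payoff $17184.8, deviation payoff $0 → loss $17184.8.
$31752.1: truthful payoff $6448.6, deviation payoff $0 → loss $6448.6.
$21919.4: truthful payoff $16281.3, deviation payoff $0 → loss $16281.3.
$17415.5: truthful payoff $20785.2, deviation payoff $0 → loss $20785.2.
Total loss = $3134.2 + $17184.8 + $6448.6 + $16281.3 + $20785.2 = $63834.1.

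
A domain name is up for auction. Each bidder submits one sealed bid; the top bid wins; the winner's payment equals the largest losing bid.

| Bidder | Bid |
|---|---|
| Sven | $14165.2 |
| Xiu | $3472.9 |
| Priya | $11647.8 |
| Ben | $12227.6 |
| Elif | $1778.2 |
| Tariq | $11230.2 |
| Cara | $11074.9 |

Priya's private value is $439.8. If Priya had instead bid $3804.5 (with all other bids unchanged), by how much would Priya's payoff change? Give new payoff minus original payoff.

The highest bid among the other bidders is $14165.2; Priya's bid doesn't change that.
Original bid $11647.8: Priya is not highest (top rival bid is $14165.2); payoff $0.
Alternative bid $3804.5: Priya is not highest (top rival bid is $14165.2); payoff $0.
Change in payoff = $0 − ($0) = $0.

$0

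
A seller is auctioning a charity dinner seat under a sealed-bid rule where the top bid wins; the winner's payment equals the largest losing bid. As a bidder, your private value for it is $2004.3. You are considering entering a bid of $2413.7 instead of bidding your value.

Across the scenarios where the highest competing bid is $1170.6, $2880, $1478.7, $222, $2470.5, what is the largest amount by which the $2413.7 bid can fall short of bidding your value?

$0

$1170.6: same outcome either way → loss $0.
$2880: same outcome either way → loss $0.
$1478.7: same outcome either way → loss $0.
$222: same outcome either way → loss $0.
$2470.5: same outcome either way → loss $0.
Maximum loss: $0.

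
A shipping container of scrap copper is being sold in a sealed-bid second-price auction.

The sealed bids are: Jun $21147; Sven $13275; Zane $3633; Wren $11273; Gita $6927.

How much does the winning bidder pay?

$13275

Highest bid: Jun at $21147, so Jun wins.
Second-highest bid: Sven at $13275 — that is the price the winner pays.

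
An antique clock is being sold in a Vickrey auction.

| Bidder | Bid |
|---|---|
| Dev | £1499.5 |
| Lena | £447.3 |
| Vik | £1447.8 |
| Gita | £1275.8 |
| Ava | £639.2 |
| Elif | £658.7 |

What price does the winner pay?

£1447.8

Highest bid: Dev at £1499.5, so Dev wins.
Second-highest bid: Vik at £1447.8 — that is the price the winner pays.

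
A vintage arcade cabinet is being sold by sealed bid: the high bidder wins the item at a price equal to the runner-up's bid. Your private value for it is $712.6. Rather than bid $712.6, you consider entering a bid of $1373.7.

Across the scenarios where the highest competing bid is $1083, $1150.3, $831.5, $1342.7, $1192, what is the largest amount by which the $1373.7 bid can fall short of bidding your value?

$1083: truthful gives $0, deviation gives −$370.4 → loss $370.4.
$1150.3: truthful gives $0, deviation gives −$437.7 → loss $437.7.
$831.5: truthful gives $0, deviation gives −$118.9 → loss $118.9.
$1342.7: truthful gives $0, deviation gives −$630.1 → loss $630.1.
$1192: truthful gives $0, deviation gives −$479.4 → loss $479.4.
Maximum loss: $630.1.

$630.1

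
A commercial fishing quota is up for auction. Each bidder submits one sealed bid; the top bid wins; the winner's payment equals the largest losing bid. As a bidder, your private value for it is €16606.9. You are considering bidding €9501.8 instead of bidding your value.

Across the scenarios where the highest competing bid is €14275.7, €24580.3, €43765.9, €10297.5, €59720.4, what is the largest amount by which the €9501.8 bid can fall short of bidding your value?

€14275.7: truthful gives €2331.2, deviation gives €0 → loss €2331.2.
€24580.3: same outcome either way → loss €0.
€43765.9: same outcome either way → loss €0.
€10297.5: truthful gives €6309.4, deviation gives €0 → loss €6309.4.
€59720.4: same outcome either way → loss €0.
Maximum loss: €6309.4.

€6309.4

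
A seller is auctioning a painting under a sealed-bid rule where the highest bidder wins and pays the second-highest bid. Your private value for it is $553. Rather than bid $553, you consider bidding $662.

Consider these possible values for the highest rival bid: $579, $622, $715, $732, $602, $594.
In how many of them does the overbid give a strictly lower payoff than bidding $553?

The deviation hurts exactly when the highest competing bid lies strictly between $553 and $662 — overbidding then wins at a price above your value.
$579: inside the interval → strictly worse (loss $26).
$622: inside the interval → strictly worse (loss $69).
$715: above both → same outcome either way.
$732: above both → same outcome either way.
$602: inside the interval → strictly worse (loss $49).
$594: inside the interval → strictly worse (loss $41).
Count: 4.

4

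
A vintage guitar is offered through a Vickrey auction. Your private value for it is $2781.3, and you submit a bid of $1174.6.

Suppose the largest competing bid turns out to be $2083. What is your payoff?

$0

Your bid $1174.6 is below the highest competing bid $2083, so you lose.
A losing bidder pays nothing and receives nothing: payoff = $0.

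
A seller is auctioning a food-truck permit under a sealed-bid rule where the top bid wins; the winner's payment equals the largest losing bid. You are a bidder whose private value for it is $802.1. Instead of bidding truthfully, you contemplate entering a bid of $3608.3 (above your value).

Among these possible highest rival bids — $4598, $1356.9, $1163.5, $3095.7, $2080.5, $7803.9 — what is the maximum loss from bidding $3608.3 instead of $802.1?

$4598: same outcome either way → loss $0.
$1356.9: truthful gives $0, deviation gives −$554.8 → loss $554.8.
$1163.5: truthful gives $0, deviation gives −$361.4 → loss $361.4.
$3095.7: truthful gives $0, deviation gives −$2293.6 → loss $2293.6.
$2080.5: truthful gives $0, deviation gives −$1278.4 → loss $1278.4.
$7803.9: same outcome either way → loss $0.
Maximum loss: $2293.6.

$2293.6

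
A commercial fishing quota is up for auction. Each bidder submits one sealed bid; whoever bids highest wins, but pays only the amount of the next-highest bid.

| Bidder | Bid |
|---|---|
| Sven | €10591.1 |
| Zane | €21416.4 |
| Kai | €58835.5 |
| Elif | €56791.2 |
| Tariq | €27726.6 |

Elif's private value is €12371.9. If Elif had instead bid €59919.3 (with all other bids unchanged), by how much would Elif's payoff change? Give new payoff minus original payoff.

−€46463.6

The highest bid among the other bidders is €58835.5; Elif's bid doesn't change that.
Original bid €56791.2: Elif is not highest (top rival bid is €58835.5); payoff €0.
Alternative bid €59919.3: Elif is highest, pays the top rival bid €58835.5; payoff €12371.9 − €58835.5 = −€46463.6.
Change in payoff = −€46463.6 − (€0) = −€46463.6.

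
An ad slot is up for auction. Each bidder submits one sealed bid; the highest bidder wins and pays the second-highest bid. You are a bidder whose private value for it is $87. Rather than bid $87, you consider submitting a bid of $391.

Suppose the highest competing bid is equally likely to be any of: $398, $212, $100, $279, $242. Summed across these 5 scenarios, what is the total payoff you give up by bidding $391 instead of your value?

The deviation costs you only when the competing bid falls strictly between $87 and $391; elsewhere both bids give the same outcome.
$398: outcomes coincide → loss $0.
$212: truthful payoff $0, deviation payoff −$125 → loss $125.
$100: truthful payoff $0, deviation payoff −$13 → loss $13.
$279: truthful payoff $0, deviation payoff −$192 → loss $192.
$242: truthful payoff $0, deviation payoff −$155 → loss $155.
Total loss = $125 + $13 + $192 + $155 = $485.

$485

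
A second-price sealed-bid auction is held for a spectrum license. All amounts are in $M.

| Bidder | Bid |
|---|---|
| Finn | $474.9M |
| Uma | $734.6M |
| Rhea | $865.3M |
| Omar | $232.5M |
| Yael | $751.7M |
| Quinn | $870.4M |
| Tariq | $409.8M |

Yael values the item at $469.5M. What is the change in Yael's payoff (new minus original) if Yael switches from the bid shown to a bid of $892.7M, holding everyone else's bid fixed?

The highest bid among the other bidders is $870.4M; Yael's bid doesn't change that.
Original bid $751.7M: Yael is not highest (top rival bid is $870.4M); payoff $0M.
Alternative bid $892.7M: Yael is highest, pays the top rival bid $870.4M; payoff $469.5M − $870.4M = −$400.9M.
Change in payoff = −$400.9M − ($0M) = −$400.9M.

−$400.9M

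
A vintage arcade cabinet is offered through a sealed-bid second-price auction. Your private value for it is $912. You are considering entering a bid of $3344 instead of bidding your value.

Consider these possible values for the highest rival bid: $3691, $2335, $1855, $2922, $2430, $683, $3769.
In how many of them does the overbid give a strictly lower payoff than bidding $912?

4

The deviation hurts exactly when the highest competing bid lies strictly between $912 and $3344 — overbidding then wins at a price above your value.
$3691: above both → same outcome either way.
$2335: inside the interval → strictly worse (loss $1423).
$1855: inside the interval → strictly worse (loss $943).
$2922: inside the interval → strictly worse (loss $2010).
$2430: inside the interval → strictly worse (loss $1518).
$683: below both → same outcome either way.
$3769: above both → same outcome either way.
Count: 4.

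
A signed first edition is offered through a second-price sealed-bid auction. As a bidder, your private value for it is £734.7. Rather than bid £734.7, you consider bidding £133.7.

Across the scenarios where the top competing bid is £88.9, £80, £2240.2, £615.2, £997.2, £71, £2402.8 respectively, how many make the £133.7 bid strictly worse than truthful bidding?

1

The deviation hurts exactly when the highest competing bid lies strictly between £133.7 and £734.7 — underbidding then forfeits a profitable win.
£88.9: below both → same outcome either way.
£80: below both → same outcome either way.
£2240.2: above both → same outcome either way.
£615.2: inside the interval → strictly worse (loss £119.5).
£997.2: above both → same outcome either way.
£71: below both → same outcome either way.
£2402.8: above both → same outcome either way.
Count: 1.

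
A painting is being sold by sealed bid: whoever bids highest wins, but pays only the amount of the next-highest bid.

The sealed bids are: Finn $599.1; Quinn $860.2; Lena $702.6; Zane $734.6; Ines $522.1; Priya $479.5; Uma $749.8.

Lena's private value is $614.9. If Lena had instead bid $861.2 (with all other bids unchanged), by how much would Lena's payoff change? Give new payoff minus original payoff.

The highest bid among the other bidders is $860.2; Lena's bid doesn't change that.
Original bid $702.6: Lena is not highest (top rival bid is $860.2); payoff $0.
Alternative bid $861.2: Lena is highest, pays the top rival bid $860.2; payoff $614.9 − $860.2 = −$245.3.
Change in payoff = −$245.3 − ($0) = −$245.3.

−$245.3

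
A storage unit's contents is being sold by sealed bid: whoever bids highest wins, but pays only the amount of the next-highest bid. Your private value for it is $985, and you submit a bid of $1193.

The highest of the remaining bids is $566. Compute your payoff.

$419

Your bid $1193 exceeds the highest competing bid $566, so you win.
In a second-price auction the winner pays the second-highest bid, $566.
Payoff = value − price = $985 − $566 = $419.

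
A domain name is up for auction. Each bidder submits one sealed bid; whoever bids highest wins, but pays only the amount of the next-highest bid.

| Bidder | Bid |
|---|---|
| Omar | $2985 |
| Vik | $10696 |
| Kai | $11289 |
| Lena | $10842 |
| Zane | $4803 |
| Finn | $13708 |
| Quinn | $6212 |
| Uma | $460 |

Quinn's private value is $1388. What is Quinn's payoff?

Highest bid: Finn at $13708, so Finn wins.
Second-highest bid: Kai at $11289 — that is the price the winner pays.
Quinn did not win, so Quinn pays nothing and receives nothing: payoff $0.

$0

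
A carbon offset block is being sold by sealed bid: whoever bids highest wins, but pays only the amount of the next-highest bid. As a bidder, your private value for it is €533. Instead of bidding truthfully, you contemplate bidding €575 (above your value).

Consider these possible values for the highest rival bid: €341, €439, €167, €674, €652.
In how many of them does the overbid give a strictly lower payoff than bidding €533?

0

The deviation hurts exactly when the highest competing bid lies strictly between €533 and €575 — overbidding then wins at a price above your value.
€341: below both → same outcome either way.
€439: below both → same outcome either way.
€167: below both → same outcome either way.
€674: above both → same outcome either way.
€652: above both → same outcome either way.
Count: 0.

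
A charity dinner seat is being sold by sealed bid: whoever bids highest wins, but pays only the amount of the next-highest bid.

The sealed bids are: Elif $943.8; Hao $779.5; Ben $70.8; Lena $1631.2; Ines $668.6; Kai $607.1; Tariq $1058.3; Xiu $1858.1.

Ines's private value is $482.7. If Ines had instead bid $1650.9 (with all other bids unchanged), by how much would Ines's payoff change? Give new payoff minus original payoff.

The highest bid among the other bidders is $1858.1; Ines's bid doesn't change that.
Original bid $668.6: Ines is not highest (top rival bid is $1858.1); payoff $0.
Alternative bid $1650.9: Ines is not highest (top rival bid is $1858.1); payoff $0.
Change in payoff = $0 − ($0) = $0.

$0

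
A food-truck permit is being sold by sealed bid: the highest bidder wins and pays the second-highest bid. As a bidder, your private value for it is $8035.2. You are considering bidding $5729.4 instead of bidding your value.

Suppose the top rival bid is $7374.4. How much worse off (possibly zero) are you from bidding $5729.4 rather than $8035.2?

$660.8

Bidding your value $8035.2: you win (since $8035.2 > $7374.4) and pay $7374.4. Payoff $660.8.
Bidding $5729.4: you lose. Payoff $0.
The competing bid $7374.4 lies between your shaded bid and your value, so underbidding forfeits an item you could have won at a profitable price.
Loss from deviating = $660.8 − ($0) = $660.8.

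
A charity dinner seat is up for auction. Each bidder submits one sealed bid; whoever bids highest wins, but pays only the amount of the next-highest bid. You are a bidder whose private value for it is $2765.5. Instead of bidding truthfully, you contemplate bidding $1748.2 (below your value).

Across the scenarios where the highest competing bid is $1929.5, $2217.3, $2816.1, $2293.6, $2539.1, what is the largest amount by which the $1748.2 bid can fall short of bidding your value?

$1929.5: truthful gives $836, deviation gives $0 → loss $836.
$2217.3: truthful gives $548.2, deviation gives $0 → loss $548.2.
$2816.1: same outcome either way → loss $0.
$2293.6: truthful gives $471.9, deviation gives $0 → loss $471.9.
$2539.1: truthful gives $226.4, deviation gives $0 → loss $226.4.
Maximum loss: $836.

$836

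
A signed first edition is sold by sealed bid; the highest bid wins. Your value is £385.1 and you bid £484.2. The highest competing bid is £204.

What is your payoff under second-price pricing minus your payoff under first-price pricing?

£280.2

You have the highest bid, so you win under either rule.
Second-price: pay £204 → payoff £181.1.
First-price: pay your own bid £484.2 → payoff −£99.1.
Difference = £181.1 − (−£99.1) = £280.2.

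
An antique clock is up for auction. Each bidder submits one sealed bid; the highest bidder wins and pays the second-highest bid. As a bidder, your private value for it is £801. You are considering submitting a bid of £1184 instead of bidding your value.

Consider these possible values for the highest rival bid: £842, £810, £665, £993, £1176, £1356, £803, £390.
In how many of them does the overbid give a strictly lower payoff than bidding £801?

The deviation hurts exactly when the highest competing bid lies strictly between £801 and £1184 — overbidding then wins at a price above your value.
£842: inside the interval → strictly worse (loss £41).
£810: inside the interval → strictly worse (loss £9).
£665: below both → same outcome either way.
£993: inside the interval → strictly worse (loss £192).
£1176: inside the interval → strictly worse (loss £375).
£1356: above both → same outcome either way.
£803: inside the interval → strictly worse (loss £2).
£390: below both → same outcome either way.
Count: 5.

5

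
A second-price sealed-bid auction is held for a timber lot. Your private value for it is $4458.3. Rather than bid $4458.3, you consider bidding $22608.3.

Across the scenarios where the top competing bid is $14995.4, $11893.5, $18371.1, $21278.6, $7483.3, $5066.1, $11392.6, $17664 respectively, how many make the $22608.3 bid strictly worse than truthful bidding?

8

The deviation hurts exactly when the highest competing bid lies strictly between $4458.3 and $22608.3 — overbidding then wins at a price above your value.
$14995.4: inside the interval → strictly worse (loss $10537.1).
$11893.5: inside the interval → strictly worse (loss $7435.2).
$18371.1: inside the interval → strictly worse (loss $13912.8).
$21278.6: inside the interval → strictly worse (loss $16820.3).
$7483.3: inside the interval → strictly worse (loss $3025).
$5066.1: inside the interval → strictly worse (loss $607.8).
$11392.6: inside the interval → strictly worse (loss $6934.3).
$17664: inside the interval → strictly worse (loss $13205.7).
Count: 8.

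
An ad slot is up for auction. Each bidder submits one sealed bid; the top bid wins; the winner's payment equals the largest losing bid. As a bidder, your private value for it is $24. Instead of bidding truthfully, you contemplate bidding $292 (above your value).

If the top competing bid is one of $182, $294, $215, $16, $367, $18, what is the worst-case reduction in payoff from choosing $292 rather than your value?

$182: truthful gives $0, deviation gives −$158 → loss $158.
$294: same outcome either way → loss $0.
$215: truthful gives $0, deviation gives −$191 → loss $191.
$16: same outcome either way → loss $0.
$367: same outcome either way → loss $0.
$18: same outcome either way → loss $0.
Maximum loss: $191.

$191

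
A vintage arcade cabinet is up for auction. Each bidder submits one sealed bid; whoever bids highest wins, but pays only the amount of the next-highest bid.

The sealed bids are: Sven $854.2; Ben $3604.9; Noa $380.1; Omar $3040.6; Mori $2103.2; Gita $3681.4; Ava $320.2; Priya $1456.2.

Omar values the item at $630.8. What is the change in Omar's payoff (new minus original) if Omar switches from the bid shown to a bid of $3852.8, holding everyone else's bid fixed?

−$3050.6

The highest bid among the other bidders is $3681.4; Omar's bid doesn't change that.
Original bid $3040.6: Omar is not highest (top rival bid is $3681.4); payoff $0.
Alternative bid $3852.8: Omar is highest, pays the top rival bid $3681.4; payoff $630.8 − $3681.4 = −$3050.6.
Change in payoff = −$3050.6 − ($0) = −$3050.6.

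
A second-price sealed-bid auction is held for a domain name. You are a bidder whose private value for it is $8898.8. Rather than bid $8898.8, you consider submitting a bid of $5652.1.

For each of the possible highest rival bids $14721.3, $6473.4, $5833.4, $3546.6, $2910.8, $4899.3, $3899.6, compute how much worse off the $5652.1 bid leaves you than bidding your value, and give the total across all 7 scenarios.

The deviation costs you only when the competing bid falls strictly between $5652.1 and $8898.8; elsewhere both bids give the same outcome.
$14721.3: outcomes coincide → loss $0.
$6473.4: truthful payoff $2425.4, deviation payoff $0 → loss $2425.4.
$5833.4: truthful payoff $3065.4, deviation payoff $0 → loss $3065.4.
$3546.6: outcomes coincide → loss $0.
$2910.8: outcomes coincide → loss $0.
$4899.3: outcomes coincide → loss $0.
$3899.6: outcomes coincide → loss $0.
Total loss = $2425.4 + $3065.4 = $5490.8.
In a second-price auction your bid sets only whether you win, not what you pay, so bidding your true value is weakly dominant.

$5490.8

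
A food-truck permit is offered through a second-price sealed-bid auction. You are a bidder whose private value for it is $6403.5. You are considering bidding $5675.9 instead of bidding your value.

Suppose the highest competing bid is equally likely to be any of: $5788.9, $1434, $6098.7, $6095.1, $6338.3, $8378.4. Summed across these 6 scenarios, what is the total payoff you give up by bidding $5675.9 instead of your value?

$1293

The deviation costs you only when the competing bid falls strictly between $5675.9 and $6403.5; elsewhere both bids give the same outcome.
$5788.9: truthful payoff $614.6, deviation payoff $0 → loss $614.6.
$1434: outcomes coincide → loss $0.
$6098.7: truthful payoff $304.8, deviation payoff $0 → loss $304.8.
$6095.1: truthful payoff $308.4, deviation payoff $0 → loss $308.4.
$6338.3: truthful payoff $65.2, deviation payoff $0 → loss $65.2.
$8378.4: outcomes coincide → loss $0.
Total loss = $614.6 + $304.8 + $308.4 + $65.2 = $1293.
Because the price is fixed by the runner-up's bid, deviating from your value can only change a good outcome into a bad one — never the reverse.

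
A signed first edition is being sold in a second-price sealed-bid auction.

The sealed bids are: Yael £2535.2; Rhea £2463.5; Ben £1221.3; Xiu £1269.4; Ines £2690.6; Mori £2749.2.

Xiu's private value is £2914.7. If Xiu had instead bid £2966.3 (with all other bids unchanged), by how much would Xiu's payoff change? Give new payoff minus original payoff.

The highest bid among the other bidders is £2749.2; Xiu's bid doesn't change that.
Original bid £1269.4: Xiu is not highest (top rival bid is £2749.2); payoff £0.
Alternative bid £2966.3: Xiu is highest, pays the top rival bid £2749.2; payoff £2914.7 − £2749.2 = £165.5.
Change in payoff = £165.5 − (£0) = £165.5.

£165.5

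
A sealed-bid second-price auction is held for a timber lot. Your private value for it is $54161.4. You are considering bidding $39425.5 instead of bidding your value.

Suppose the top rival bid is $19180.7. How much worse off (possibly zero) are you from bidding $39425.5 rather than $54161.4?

$0

Bidding your value $54161.4: you win (since $54161.4 > $19180.7) and pay $19180.7. Payoff $34980.7.
Bidding $39425.5: you win and pay $19180.7. Payoff $54161.4 − $19180.7 = $34980.7.
Difference = $34980.7 − $34980.7 = $0; both bids lead to the same outcome because the competing bid is below both your value and your alternative bid.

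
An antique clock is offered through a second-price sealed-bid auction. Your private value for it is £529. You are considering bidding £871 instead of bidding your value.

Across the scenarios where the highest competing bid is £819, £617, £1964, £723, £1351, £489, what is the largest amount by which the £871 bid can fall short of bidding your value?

£290

£819: truthful gives £0, deviation gives −£290 → loss £290.
£617: truthful gives £0, deviation gives −£88 → loss £88.
£1964: same outcome either way → loss £0.
£723: truthful gives £0, deviation gives −£194 → loss £194.
£1351: same outcome either way → loss £0.
£489: same outcome either way → loss £0.
Maximum loss: £290.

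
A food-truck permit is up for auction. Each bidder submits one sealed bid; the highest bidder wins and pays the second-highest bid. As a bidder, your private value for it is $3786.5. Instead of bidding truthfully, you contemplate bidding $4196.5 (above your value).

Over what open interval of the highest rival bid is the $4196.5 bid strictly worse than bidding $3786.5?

If the competing bid is below $3786.5, both bids win at the same price — no difference.
If it is above $4196.5, both bids lose — no difference.
If it lies strictly between $3786.5 and $4196.5, bidding your value loses (payoff 0) while bidding $4196.5 wins at a price above your value (payoff negative).
So the deviation strictly hurts on the open interval ($3786.5, $4196.5).

($3786.5, $4196.5)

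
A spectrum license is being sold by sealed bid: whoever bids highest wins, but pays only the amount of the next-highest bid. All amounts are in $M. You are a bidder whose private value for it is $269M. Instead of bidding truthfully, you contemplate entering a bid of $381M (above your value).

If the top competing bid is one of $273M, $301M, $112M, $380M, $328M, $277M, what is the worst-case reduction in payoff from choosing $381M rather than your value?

$273M: truthful gives $0M, deviation gives −$4M → loss $4M.
$301M: truthful gives $0M, deviation gives −$32M → loss $32M.
$112M: same outcome either way → loss $0M.
$380M: truthful gives $0M, deviation gives −$111M → loss $111M.
$328M: truthful gives $0M, deviation gives −$59M → loss $59M.
$277M: truthful gives $0M, deviation gives −$8M → loss $8M.
Maximum loss: $111M.

$111M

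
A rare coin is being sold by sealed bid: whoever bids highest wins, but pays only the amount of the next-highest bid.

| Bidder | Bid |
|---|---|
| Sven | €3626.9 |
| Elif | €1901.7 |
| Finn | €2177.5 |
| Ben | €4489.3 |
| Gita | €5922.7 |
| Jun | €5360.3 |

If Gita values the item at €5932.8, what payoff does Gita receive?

€572.5

Highest bid: Gita at €5922.7, so Gita wins.
Second-highest bid: Jun at €5360.3 — that is the price the winner pays.
Gita's payoff = value − price = €5932.8 − €5360.3 = €572.5.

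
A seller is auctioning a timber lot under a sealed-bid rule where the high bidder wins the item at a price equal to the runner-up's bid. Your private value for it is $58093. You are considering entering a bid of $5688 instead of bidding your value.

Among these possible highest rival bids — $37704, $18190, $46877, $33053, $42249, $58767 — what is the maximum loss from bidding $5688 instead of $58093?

$39903

$37704: truthful gives $20389, deviation gives $0 → loss $20389.
$18190: truthful gives $39903, deviation gives $0 → loss $39903.
$46877: truthful gives $11216, deviation gives $0 → loss $11216.
$33053: truthful gives $25040, deviation gives $0 → loss $25040.
$42249: truthful gives $15844, deviation gives $0 → loss $15844.
$58767: same outcome either way → loss $0.
Maximum loss: $39903.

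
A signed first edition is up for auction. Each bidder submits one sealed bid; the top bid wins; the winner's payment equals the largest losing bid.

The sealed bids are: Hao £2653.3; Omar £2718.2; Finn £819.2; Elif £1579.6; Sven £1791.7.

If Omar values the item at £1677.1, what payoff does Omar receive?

−£976.2

Highest bid: Omar at £2718.2, so Omar wins.
Second-highest bid: Hao at £2653.3 — that is the price the winner pays.
Omar's payoff = value − price = £1677.1 − £2653.3 = −£976.2.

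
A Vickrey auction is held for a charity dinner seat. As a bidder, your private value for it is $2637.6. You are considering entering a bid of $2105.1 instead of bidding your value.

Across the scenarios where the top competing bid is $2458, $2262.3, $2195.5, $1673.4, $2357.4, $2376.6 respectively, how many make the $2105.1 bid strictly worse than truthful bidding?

The deviation hurts exactly when the highest competing bid lies strictly between $2105.1 and $2637.6 — underbidding then forfeits a profitable win.
$2458: inside the interval → strictly worse (loss $179.6).
$2262.3: inside the interval → strictly worse (loss $375.3).
$2195.5: inside the interval → strictly worse (loss $442.1).
$1673.4: below both → same outcome either way.
$2357.4: inside the interval → strictly worse (loss $280.2).
$2376.6: inside the interval → strictly worse (loss $261).
Count: 5.

5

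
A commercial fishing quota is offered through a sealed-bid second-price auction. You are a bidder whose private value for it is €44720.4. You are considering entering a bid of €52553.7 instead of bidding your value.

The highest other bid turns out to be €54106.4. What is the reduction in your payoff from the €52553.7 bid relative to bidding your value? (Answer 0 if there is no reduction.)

Bidding your value €44720.4: you lose (since €44720.4 < €54106.4). Payoff €0.
Bidding €52553.7: you lose. Payoff €0.
Difference = €0 − €0 = €0; both bids lead to the same outcome because the competing bid is above both your value and your alternative bid.
In a second-price auction your bid sets only whether you win, not what you pay, so bidding your true value is weakly dominant.

€0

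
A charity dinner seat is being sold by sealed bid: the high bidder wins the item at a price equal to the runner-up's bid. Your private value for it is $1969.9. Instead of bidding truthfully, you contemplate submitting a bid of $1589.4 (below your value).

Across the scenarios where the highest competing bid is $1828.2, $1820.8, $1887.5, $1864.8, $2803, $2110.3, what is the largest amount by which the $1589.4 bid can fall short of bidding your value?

$149.1

$1828.2: truthful gives $141.7, deviation gives $0 → loss $141.7.
$1820.8: truthful gives $149.1, deviation gives $0 → loss $149.1.
$1887.5: truthful gives $82.4, deviation gives $0 → loss $82.4.
$1864.8: truthful gives $105.1, deviation gives $0 → loss $105.1.
$2803: same outcome either way → loss $0.
$2110.3: same outcome either way → loss $0.
Maximum loss: $149.1.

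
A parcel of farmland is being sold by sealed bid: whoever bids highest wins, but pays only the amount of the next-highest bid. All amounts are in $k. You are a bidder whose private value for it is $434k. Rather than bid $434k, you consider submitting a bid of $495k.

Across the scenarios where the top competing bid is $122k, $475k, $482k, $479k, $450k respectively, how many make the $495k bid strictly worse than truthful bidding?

4

The deviation hurts exactly when the highest competing bid lies strictly between $434k and $495k — overbidding then wins at a price above your value.
$122k: below both → same outcome either way.
$475k: inside the interval → strictly worse (loss $41k).
$482k: inside the interval → strictly worse (loss $48k).
$479k: inside the interval → strictly worse (loss $45k).
$450k: inside the interval → strictly worse (loss $16k).
Count: 4.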